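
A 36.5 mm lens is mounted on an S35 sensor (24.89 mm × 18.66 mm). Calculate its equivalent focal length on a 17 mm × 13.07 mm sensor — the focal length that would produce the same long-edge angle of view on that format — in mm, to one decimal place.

Equal angle of view means equal width/f ratio, so f₂ = f₁ · (width₂/width₁) = 36.5 × 17/24.89.
f₂ = 36.5 × 0.68301 ≈ 24.930 mm.

24.9 mm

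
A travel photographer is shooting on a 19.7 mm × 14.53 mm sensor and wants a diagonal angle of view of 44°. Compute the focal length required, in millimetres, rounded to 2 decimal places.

Sensor diagonal = √(19.7² + 14.53²) = √599.2109 ≈ 24.4788 mm.
From α = 2·arctan(d/2f) we get f = d / (2·tan(α/2)).
With d = 24.4788 mm and α/2 = 22°, tan(α/2) ≈ 0.40403, so f ≈ 24.4788 / 0.80805 ≈ 30.2936 mm.

30.29 mm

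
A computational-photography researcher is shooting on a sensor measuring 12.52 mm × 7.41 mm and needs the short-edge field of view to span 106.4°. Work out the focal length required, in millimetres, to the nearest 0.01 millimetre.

2.77 mm

From α = 2·arctan(h/2f) we get f = h / (2·tan(α/2)).
With h = 7.41 mm and α/2 = 53.2°, tan(α/2) ≈ 1.33673, so f ≈ 7.41 / 2.67346 ≈ 2.7717 mm.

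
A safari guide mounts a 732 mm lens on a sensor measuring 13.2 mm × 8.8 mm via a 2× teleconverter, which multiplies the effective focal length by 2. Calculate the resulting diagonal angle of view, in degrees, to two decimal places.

0.62°

Effective focal length f = 732 × 2 = 1464 mm.
Sensor diagonal = √(13.2² + 8.8²) = √251.6800 ≈ 15.8644 mm.
α = 2·arctan(15.864 / (2 × 1464)) = 2·arctan(0.00542) ≈ 0.6209°.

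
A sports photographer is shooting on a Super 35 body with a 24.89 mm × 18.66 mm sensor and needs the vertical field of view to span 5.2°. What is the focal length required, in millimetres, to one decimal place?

From α = 2·arctan(h/2f) we get f = h / (2·tan(α/2)).
With h = 18.66 mm and α/2 = 2.6°, tan(α/2) ≈ 0.04541, so f ≈ 18.66 / 0.09082 ≈ 205.4626 mm.

205.5 mm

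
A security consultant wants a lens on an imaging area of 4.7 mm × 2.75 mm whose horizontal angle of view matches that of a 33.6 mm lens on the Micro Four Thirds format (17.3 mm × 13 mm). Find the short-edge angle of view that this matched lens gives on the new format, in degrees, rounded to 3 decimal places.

Equal horizontal AOV ⇒ f₂ = f₁ · 4.7/17.3 = 33.6 × 0.27168 ≈ 9.1283 mm.
Short-edge AOV on the new format = 2·arctan(2.75 / (2 × 9.1283)) = 2·arctan(0.15063) ≈ 17.1321°.

17.132°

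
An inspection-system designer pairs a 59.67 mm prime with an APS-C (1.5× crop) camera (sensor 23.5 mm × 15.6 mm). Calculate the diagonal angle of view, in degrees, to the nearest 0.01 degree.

Sensor diagonal = √(23.5² + 15.6²) = √795.6100 ≈ 28.2066 mm.
Angle of view α = 2·arctan(d/2f) with d = 28.2066 mm and f = 59.67 mm.
d/2f = 0.23635; arctan(0.23635) ≈ 13.2981°, so α ≈ 26.5962°.

26.60°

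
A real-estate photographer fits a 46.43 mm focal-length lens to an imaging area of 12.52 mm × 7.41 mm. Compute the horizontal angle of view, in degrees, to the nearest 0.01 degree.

15.36°

Angle of view α = 2·arctan(w/2f) with w = 12.52 mm and f = 46.43 mm.
w/2f = 0.13483; arctan(0.13483) ≈ 7.6787°, so α ≈ 15.3574°.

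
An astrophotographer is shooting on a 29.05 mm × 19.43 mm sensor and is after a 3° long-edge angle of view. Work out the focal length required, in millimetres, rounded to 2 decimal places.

554.69 mm

From α = 2·arctan(w/2f) we get f = w / (2·tan(α/2)).
With w = 29.05 mm and α/2 = 1.5°, tan(α/2) ≈ 0.02619, so f ≈ 29.05 / 0.05237 ≈ 554.6874 mm.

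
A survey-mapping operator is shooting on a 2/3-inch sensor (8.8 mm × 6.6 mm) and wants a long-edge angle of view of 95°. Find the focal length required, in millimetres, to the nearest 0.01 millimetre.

From α = 2·arctan(w/2f) we get f = w / (2·tan(α/2)).
With w = 8.8 mm and α/2 = 47.5°, tan(α/2) ≈ 1.09131, so f ≈ 8.8 / 2.18262 ≈ 4.0319 mm.

4.03 mm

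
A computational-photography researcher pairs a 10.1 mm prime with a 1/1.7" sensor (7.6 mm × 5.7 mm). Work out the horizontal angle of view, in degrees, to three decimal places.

41.236°

Angle of view α = 2·arctan(w/2f) with w = 7.6 mm and f = 10.1 mm.
w/2f = 0.37624; arctan(0.37624) ≈ 20.6182°, so α ≈ 41.2364°.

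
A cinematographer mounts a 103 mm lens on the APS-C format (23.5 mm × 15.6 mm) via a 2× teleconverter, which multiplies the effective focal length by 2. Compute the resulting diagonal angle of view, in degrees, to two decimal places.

Effective focal length f = 103 × 2 = 206 mm.
Sensor diagonal = √(23.5² + 15.6²) = √795.6100 ≈ 28.2066 mm.
α = 2·arctan(28.207 / (2 × 206)) = 2·arctan(0.06846) ≈ 7.8330°.

7.83°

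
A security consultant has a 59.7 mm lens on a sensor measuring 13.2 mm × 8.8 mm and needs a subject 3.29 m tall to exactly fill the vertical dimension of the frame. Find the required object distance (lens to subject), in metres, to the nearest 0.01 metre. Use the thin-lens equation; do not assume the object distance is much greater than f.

W: 3.29 m = 3290 mm.
Magnification m = h/W = dᵢ/dₒ; combined with 1/f = 1/dₒ + 1/dᵢ this gives dₒ = f·(1 + W/h).
dₒ = 59.7 mm × (1 + 3290/8.8) = 59.7 × 374.8636 ≈ 22379.359 mm = 22.3794 m.

22.38 m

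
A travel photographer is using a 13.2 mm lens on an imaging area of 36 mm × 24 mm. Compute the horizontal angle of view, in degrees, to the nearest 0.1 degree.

Angle of view α = 2·arctan(w/2f) with w = 36 mm and f = 13.2 mm.
w/2f = 1.36364; arctan(1.36364) ≈ 53.7462°, so α ≈ 107.4923°.

107.5°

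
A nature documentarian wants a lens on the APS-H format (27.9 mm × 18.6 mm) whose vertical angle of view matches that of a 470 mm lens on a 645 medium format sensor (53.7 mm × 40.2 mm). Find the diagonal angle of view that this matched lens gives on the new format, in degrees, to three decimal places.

8.817°

Equal vertical AOV ⇒ f₂ = f₁ · 18.6/40.2 = 470 × 0.46269 ≈ 217.4627 mm.
Sensor diagonal = √(27.9² + 18.6²) = √1124.3700 ≈ 33.5316 mm.
Diagonal AOV on the new format = 2·arctan(33.5316 / (2 × 217.4627)) = 2·arctan(0.07710) ≈ 8.8173°.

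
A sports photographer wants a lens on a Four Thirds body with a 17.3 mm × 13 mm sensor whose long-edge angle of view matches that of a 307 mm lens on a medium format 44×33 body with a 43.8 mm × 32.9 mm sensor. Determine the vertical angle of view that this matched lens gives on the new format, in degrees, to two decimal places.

Equal long-edge AOV ⇒ f₂ = f₁ · 17.3/43.8 = 307 × 0.39498 ≈ 121.2580 mm.
Vertical AOV on the new format = 2·arctan(13 / (2 × 121.2580)) = 2·arctan(0.05360) ≈ 6.1368°.

6.14°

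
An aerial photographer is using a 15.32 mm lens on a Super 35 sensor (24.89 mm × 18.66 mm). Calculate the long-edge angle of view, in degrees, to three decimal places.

78.176°

Angle of view α = 2·arctan(w/2f) with w = 24.89 mm and f = 15.32 mm.
w/2f = 0.81234; arctan(0.81234) ≈ 39.0882°, so α ≈ 78.1765°.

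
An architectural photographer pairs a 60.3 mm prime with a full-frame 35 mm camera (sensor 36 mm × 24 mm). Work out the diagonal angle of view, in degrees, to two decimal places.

Sensor diagonal = √(36² + 24²) = √1872.0000 ≈ 43.2666 mm.
Angle of view α = 2·arctan(d/2f) with d = 43.2666 mm and f = 60.3 mm.
d/2f = 0.35876; arctan(0.35876) ≈ 19.7360°, so α ≈ 39.4720°.

39.47°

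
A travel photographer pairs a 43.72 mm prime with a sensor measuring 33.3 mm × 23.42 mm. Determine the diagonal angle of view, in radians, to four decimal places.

0.8715 rad

Sensor diagonal = √(33.3² + 23.42²) = √1657.3864 ≈ 40.7110 mm.
Angle of view α = 2·arctan(d/2f) with d = 40.7110 mm and f = 43.72 mm.
d/2f = 0.46559; arctan(0.46559) ≈ 0.4357 rad, so α ≈ 0.8715 rad.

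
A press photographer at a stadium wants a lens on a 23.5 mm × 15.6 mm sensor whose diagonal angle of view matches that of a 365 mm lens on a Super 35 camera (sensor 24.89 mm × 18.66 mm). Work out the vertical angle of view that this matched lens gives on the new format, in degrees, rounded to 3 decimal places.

2.700°

Sensor diagonal = √(24.89² + 18.66²) = √967.7077 ≈ 31.1080 mm.
Sensor diagonal = √(23.5² + 15.6²) = √795.6100 ≈ 28.2066 mm.
Equal diagonal AOV ⇒ f₂ = f₁ · 28.2066/31.1080 = 365 × 0.90673 ≈ 330.9565 mm.
Vertical AOV on the new format = 2·arctan(15.6 / (2 × 330.9565)) = 2·arctan(0.02357) ≈ 2.7002°.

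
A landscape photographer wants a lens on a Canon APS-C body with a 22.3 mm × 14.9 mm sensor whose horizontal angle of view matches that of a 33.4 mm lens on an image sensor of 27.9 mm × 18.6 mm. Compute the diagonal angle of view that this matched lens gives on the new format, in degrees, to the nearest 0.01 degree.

53.34°

Equal horizontal AOV ⇒ f₂ = f₁ · 22.3/27.9 = 33.4 × 0.79928 ≈ 26.6961 mm.
Sensor diagonal = √(22.3² + 14.9²) = √719.3000 ≈ 26.8198 mm.
Diagonal AOV on the new format = 2·arctan(26.8198 / (2 × 26.6961)) = 2·arctan(0.50232) ≈ 53.3423°.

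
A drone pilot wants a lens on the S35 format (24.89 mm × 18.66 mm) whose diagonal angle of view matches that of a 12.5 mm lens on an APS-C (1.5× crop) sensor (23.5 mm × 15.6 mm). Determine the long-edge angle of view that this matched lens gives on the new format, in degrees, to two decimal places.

Sensor diagonal = √(23.5² + 15.6²) = √795.6100 ≈ 28.2066 mm.
Sensor diagonal = √(24.89² + 18.66²) = √967.7077 ≈ 31.1080 mm.
Equal diagonal AOV ⇒ f₂ = f₁ · 31.1080/28.2066 = 12.5 × 1.10286 ≈ 13.7858 mm.
Long-edge AOV on the new format = 2·arctan(24.89 / (2 × 13.7858)) = 2·arctan(0.90274) ≈ 84.1477°.

84.15°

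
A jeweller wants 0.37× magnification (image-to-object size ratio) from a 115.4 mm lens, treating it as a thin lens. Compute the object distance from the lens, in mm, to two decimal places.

427.29 mm

With m = dᵢ/dₒ and 1/f = 1/dₒ + 1/dᵢ, substituting dᵢ = m·dₒ gives 1/f = (1 + 1/m)/dₒ, hence dₒ = f·(1 + 1/m).
dₒ = 115.4 × (1 + 1/0.37) = 115.4 × 3.70270 ≈ 427.292 mm.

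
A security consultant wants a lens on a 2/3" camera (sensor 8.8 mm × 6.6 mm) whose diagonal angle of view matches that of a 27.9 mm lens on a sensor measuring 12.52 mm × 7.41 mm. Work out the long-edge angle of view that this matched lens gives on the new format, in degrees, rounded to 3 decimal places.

Sensor diagonal = √(12.52² + 7.41²) = √211.6585 ≈ 14.5485 mm.
Sensor diagonal = √(8.8² + 6.6²) = √121.0000 ≈ 11.0000 mm.
Equal diagonal AOV ⇒ f₂ = f₁ · 11.0000/14.5485 = 27.9 × 0.75609 ≈ 21.0950 mm.
Long-edge AOV on the new format = 2·arctan(8.8 / (2 × 21.0950)) = 2·arctan(0.20858) ≈ 23.5637°.

23.564°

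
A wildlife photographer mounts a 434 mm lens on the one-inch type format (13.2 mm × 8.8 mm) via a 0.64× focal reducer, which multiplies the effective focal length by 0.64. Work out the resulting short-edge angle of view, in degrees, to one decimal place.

Effective focal length f = 434 × 0.64 = 277.76 mm.
α = 2·arctan(8.8 / (2 × 277.76)) = 2·arctan(0.01584) ≈ 1.8151°.

1.8°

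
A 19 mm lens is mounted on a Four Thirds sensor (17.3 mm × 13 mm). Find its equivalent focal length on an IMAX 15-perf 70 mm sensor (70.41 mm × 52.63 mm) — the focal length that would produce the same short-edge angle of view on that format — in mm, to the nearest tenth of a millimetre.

Equal angle of view means equal height/f ratio, so f₂ = f₁ · (height₂/height₁) = 19 × 52.63/13.
f₂ = 19 × 4.04846 ≈ 76.921 mm.

76.9 mm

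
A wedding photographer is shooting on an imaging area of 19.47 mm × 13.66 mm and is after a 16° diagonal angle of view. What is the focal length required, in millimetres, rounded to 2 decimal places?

Sensor diagonal = √(19.47² + 13.66²) = √565.6765 ≈ 23.7840 mm.
From α = 2·arctan(d/2f) we get f = d / (2·tan(α/2)).
With d = 23.7840 mm and α/2 = 8°, tan(α/2) ≈ 0.14054, so f ≈ 23.7840 / 0.28108 ≈ 84.6158 mm.

84.62 mm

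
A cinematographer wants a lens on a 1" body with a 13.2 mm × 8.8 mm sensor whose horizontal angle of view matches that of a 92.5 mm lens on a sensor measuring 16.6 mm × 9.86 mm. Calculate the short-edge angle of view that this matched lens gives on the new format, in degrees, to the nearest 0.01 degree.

Equal horizontal AOV ⇒ f₂ = f₁ · 13.2/16.6 = 92.5 × 0.79518 ≈ 73.5542 mm.
Short-edge AOV on the new format = 2·arctan(8.8 / (2 × 73.5542)) = 2·arctan(0.05982) ≈ 6.8467°.

6.85°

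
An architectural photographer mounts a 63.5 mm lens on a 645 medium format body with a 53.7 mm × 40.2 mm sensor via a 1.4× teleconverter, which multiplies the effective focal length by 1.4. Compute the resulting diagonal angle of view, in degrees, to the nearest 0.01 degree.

41.34°

Effective focal length f = 63.5 × 1.4 = 88.9 mm.
Sensor diagonal = √(53.7² + 40.2²) = √4499.7300 ≈ 67.0800 mm.
α = 2·arctan(67.080 / (2 × 88.9)) = 2·arctan(0.37728) ≈ 41.3408°.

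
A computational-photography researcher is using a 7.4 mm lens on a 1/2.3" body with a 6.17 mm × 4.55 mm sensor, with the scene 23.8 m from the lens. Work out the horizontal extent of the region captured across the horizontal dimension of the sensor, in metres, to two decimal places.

19.84 m

dₒ: 23.8 m = 23800 mm.
Similar triangles through the lens centre give W/dₒ = w/dᵢ; with 1/f = 1/dₒ + 1/dᵢ this gives W = w·(dₒ − f)/f.
W = 6.17 mm × (23800 − 7.4) / 7.4 = 6.17 × 3215.2162 ≈ 19837.884 mm = 19.8379 m.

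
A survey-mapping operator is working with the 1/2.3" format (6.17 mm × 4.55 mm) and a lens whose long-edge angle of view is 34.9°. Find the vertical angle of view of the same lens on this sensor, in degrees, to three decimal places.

26.102°

From the long-edge AOV: f = 6.17 / (2·tan(17.45°)) = 6.17 / 0.62868 ≈ 9.8142 mm.
Vertical AOV = 2·arctan(4.55 / (2 × 9.8142)) = 2·arctan(0.23181) ≈ 26.1020°.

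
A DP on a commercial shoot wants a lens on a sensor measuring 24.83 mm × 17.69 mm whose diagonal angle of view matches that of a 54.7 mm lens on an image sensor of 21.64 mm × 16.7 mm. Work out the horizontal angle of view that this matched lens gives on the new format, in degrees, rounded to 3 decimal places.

23.005°

Sensor diagonal = √(21.64² + 16.7²) = √747.1796 ≈ 27.3346 mm.
Sensor diagonal = √(24.83² + 17.69²) = √929.4650 ≈ 30.4871 mm.
Equal diagonal AOV ⇒ f₂ = f₁ · 30.4871/27.3346 = 54.7 × 1.11533 ≈ 61.0086 mm.
Horizontal AOV on the new format = 2·arctan(24.83 / (2 × 61.0086)) = 2·arctan(0.20350) ≈ 23.0048°.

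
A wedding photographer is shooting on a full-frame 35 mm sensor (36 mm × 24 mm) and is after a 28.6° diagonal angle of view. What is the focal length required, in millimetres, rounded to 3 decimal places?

84.871 mm

Sensor diagonal = √(36² + 24²) = √1872.0000 ≈ 43.2666 mm.
From α = 2·arctan(d/2f) we get f = d / (2·tan(α/2)).
With d = 43.2666 mm and α/2 = 14.3°, tan(α/2) ≈ 0.25490, so f ≈ 43.2666 / 0.50979 ≈ 84.8708 mm.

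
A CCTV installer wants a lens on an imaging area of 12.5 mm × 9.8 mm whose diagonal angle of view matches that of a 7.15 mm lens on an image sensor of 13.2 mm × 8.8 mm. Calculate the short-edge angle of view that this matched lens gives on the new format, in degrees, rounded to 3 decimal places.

68.782°

Sensor diagonal = √(13.2² + 8.8²) = √251.6800 ≈ 15.8644 mm.
Sensor diagonal = √(12.5² + 9.8²) = √252.2900 ≈ 15.8836 mm.
Equal diagonal AOV ⇒ f₂ = f₁ · 15.8836/15.8644 = 7.15 × 1.00121 ≈ 7.1587 mm.
Short-edge AOV on the new format = 2·arctan(9.8 / (2 × 7.1587)) = 2·arctan(0.68449) ≈ 68.7822°.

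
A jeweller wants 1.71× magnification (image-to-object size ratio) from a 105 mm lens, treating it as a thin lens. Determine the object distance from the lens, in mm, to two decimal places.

With m = dᵢ/dₒ and 1/f = 1/dₒ + 1/dᵢ, substituting dᵢ = m·dₒ gives 1/f = (1 + 1/m)/dₒ, hence dₒ = f·(1 + 1/m).
dₒ = 105 × (1 + 1/1.71) = 105 × 1.58480 ≈ 166.404 mm.

166.40 mm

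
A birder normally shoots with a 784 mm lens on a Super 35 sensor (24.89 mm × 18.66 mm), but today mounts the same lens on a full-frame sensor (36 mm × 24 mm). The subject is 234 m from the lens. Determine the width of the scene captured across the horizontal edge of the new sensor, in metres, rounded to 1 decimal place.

The focal length stays 784 mm; the relevant sensor dimension is now w = 36 mm. Object distance dₒ = 234 m = 234000 mm.
Thin-lens field width W = w·(dₒ − f)/f = 36 × (234000 − 784)/784 ≈ 10708.898 mm = 10.7089 m.

10.7 m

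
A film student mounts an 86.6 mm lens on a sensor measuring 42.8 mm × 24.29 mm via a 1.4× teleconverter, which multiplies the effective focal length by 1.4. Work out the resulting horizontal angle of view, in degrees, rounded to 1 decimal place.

Effective focal length f = 86.6 × 1.4 = 121.24 mm.
α = 2·arctan(42.8 / (2 × 121.24)) = 2·arctan(0.17651) ≈ 20.0203°.

20.0°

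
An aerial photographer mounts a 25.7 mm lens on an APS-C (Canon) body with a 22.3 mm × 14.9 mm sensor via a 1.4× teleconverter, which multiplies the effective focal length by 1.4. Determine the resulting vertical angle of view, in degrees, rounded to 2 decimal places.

Effective focal length f = 25.7 × 1.4 = 35.98 mm.
α = 2·arctan(14.9 / (2 × 35.98)) = 2·arctan(0.20706) ≈ 23.3966°.

23.40°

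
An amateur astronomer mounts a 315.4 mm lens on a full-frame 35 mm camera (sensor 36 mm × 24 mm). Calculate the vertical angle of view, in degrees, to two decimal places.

4.36°

Angle of view α = 2·arctan(h/2f) with h = 24 mm and f = 315.4 mm.
h/2f = 0.03805; arctan(0.03805) ≈ 2.1789°, so α ≈ 4.3578°.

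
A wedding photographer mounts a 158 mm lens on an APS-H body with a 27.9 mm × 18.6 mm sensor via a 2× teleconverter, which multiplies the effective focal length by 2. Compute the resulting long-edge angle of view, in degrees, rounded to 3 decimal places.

Effective focal length f = 158 × 2 = 316 mm.
α = 2·arctan(27.9 / (2 × 316)) = 2·arctan(0.04415) ≈ 5.0554°.

5.055°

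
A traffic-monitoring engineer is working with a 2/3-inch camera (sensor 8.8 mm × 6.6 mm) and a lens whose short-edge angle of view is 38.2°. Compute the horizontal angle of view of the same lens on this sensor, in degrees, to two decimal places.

49.57°

From the short-edge AOV: f = 6.6 / (2·tan(19.1°)) = 6.6 / 0.69256 ≈ 9.5298 mm.
Horizontal AOV = 2·arctan(8.8 / (2 × 9.5298)) = 2·arctan(0.46171) ≈ 49.5663°.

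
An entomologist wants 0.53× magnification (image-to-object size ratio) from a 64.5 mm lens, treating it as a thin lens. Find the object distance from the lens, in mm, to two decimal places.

With m = dᵢ/dₒ and 1/f = 1/dₒ + 1/dᵢ, substituting dᵢ = m·dₒ gives 1/f = (1 + 1/m)/dₒ, hence dₒ = f·(1 + 1/m).
dₒ = 64.5 × (1 + 1/0.53) = 64.5 × 2.88679 ≈ 186.198 mm.

186.20 mm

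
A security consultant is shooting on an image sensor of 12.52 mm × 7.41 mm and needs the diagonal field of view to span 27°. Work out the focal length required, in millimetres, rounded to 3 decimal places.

30.299 mm

Sensor diagonal = √(12.52² + 7.41²) = √211.6585 ≈ 14.5485 mm.
From α = 2·arctan(d/2f) we get f = d / (2·tan(α/2)).
With d = 14.5485 mm and α/2 = 13.5°, tan(α/2) ≈ 0.24008, so f ≈ 14.5485 / 0.48016 ≈ 30.2994 mm.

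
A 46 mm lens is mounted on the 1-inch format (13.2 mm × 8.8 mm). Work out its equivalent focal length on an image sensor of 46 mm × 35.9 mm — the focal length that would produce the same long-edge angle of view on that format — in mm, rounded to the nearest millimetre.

160 mm

Equal angle of view means equal width/f ratio, so f₂ = f₁ · (width₂/width₁) = 46 × 46/13.2.
f₂ = 46 × 3.48485 ≈ 160.303 mm.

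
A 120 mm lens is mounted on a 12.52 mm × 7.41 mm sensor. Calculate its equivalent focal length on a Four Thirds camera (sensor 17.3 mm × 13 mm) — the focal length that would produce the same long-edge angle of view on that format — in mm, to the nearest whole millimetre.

166 mm

Equal angle of view means equal width/f ratio, so f₂ = f₁ · (width₂/width₁) = 120 × 17.3/12.52.
f₂ = 120 × 1.38179 ≈ 165.815 mm.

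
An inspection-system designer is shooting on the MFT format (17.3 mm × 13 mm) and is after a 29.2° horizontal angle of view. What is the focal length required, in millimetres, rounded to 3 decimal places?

33.208 mm

From α = 2·arctan(w/2f) we get f = w / (2·tan(α/2)).
With w = 17.3 mm and α/2 = 14.6°, tan(α/2) ≈ 0.26048, so f ≈ 17.3 / 0.52096 ≈ 33.2079 mm.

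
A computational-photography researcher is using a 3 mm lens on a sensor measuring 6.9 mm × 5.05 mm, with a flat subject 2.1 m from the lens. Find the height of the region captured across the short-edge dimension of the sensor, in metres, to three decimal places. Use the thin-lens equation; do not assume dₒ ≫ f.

dₒ: 2.1 m = 2100 mm.
Similar triangles through the lens centre give W/dₒ = h/dᵢ; with 1/f = 1/dₒ + 1/dᵢ this gives W = h·(dₒ − f)/f.
W = 5.05 mm × (2100 − 3) / 3 = 5.05 × 699.0000 ≈ 3529.950 mm = 3.52995 m.

3.530 m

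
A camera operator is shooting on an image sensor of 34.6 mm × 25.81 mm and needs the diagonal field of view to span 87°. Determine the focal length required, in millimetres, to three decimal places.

22.744 mm

Sensor diagonal = √(34.6² + 25.81²) = √1863.3161 ≈ 43.1661 mm.
From α = 2·arctan(d/2f) we get f = d / (2·tan(α/2)).
With d = 43.1661 mm and α/2 = 43.5°, tan(α/2) ≈ 0.94896, so f ≈ 43.1661 / 1.89793 ≈ 22.7438 mm.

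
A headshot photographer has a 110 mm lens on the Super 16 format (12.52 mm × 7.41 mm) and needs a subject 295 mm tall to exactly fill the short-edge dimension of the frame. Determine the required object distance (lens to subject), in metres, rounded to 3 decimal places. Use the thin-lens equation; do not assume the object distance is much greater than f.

Magnification m = h/W = dᵢ/dₒ; combined with 1/f = 1/dₒ + 1/dᵢ this gives dₒ = f·(1 + W/h).
dₒ = 110 mm × (1 + 295/7.41) = 110 × 40.8111 ≈ 4489.217 mm = 4.48922 m.

4.489 m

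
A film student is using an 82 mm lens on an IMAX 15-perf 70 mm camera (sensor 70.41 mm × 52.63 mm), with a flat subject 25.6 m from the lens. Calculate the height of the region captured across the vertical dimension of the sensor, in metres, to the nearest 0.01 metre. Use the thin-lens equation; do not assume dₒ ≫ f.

dₒ: 25.6 m = 25600 mm.
Similar triangles through the lens centre give W/dₒ = h/dᵢ; with 1/f = 1/dₒ + 1/dᵢ this gives W = h·(dₒ − f)/f.
W = 52.63 mm × (25600 − 82) / 82 = 52.63 × 311.1951 ≈ 16378.199 mm = 16.3782 m.

16.38 m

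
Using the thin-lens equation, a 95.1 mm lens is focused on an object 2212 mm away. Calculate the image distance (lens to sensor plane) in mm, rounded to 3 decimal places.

99.372 mm

1/dᵢ = 1/f − 1/dₒ = 1/95.1 − 1/2212 = 0.0100632 mm⁻¹.
dᵢ = 1/0.0100632 ≈ 99.3723 mm.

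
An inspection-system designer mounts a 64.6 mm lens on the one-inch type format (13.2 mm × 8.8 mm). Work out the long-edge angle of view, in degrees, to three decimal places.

Angle of view α = 2·arctan(w/2f) with w = 13.2 mm and f = 64.6 mm.
w/2f = 0.10217; arctan(0.10217) ≈ 5.8335°, so α ≈ 11.6670°.

11.667°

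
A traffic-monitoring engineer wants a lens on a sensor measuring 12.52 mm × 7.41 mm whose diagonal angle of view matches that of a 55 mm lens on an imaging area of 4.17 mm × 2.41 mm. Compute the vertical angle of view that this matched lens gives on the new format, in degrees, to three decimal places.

2.555°

Sensor diagonal = √(4.17² + 2.41²) = √23.1970 ≈ 4.8163 mm.
Sensor diagonal = √(12.52² + 7.41²) = √211.6585 ≈ 14.5485 mm.
Equal diagonal AOV ⇒ f₂ = f₁ · 14.5485/4.8163 = 55 × 3.02066 ≈ 166.1363 mm.
Vertical AOV on the new format = 2·arctan(7.41 / (2 × 166.1363)) = 2·arctan(0.02230) ≈ 2.5551°.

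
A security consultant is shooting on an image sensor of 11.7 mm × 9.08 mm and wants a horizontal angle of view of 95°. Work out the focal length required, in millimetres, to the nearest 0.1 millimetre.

5.4 mm

From α = 2·arctan(w/2f) we get f = w / (2·tan(α/2)).
With w = 11.7 mm and α/2 = 47.5°, tan(α/2) ≈ 1.09131, so f ≈ 11.7 / 2.18262 ≈ 5.3605 mm.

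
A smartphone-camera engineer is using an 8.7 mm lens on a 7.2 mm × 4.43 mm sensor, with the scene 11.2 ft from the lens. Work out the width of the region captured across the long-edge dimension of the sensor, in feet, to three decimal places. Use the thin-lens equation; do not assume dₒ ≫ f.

dₒ: 11.2 ft × 304.8 mm/ft = 3413.76 mm.
Similar triangles through the lens centre give W/dₒ = w/dᵢ; with 1/f = 1/dₒ + 1/dᵢ this gives W = w·(dₒ − f)/f.
W = 7.2 mm × (3413.76 − 8.7) / 8.7 = 7.2 × 391.3862 ≈ 2817.981 mm = 2817.981/304.8 ft = 9.24534 ft.

9.245 ft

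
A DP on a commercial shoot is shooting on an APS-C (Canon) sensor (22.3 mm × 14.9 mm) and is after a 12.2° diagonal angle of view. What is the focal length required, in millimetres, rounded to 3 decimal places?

Sensor diagonal = √(22.3² + 14.9²) = √719.3000 ≈ 26.8198 mm.
From α = 2·arctan(d/2f) we get f = d / (2·tan(α/2)).
With d = 26.8198 mm and α/2 = 6.1°, tan(α/2) ≈ 0.10687, so f ≈ 26.8198 / 0.21374 ≈ 125.4794 mm.

125.479 mm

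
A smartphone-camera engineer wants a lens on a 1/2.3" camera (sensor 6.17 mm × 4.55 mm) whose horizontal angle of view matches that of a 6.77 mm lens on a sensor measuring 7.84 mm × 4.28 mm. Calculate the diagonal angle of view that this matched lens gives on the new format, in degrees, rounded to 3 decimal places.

Equal horizontal AOV ⇒ f₂ = f₁ · 6.17/7.84 = 6.77 × 0.78699 ≈ 5.3279 mm.
Sensor diagonal = √(6.17² + 4.55²) = √58.7714 ≈ 7.6663 mm.
Diagonal AOV on the new format = 2·arctan(7.6663 / (2 × 5.3279)) = 2·arctan(0.71944) ≈ 71.4656°.

71.466°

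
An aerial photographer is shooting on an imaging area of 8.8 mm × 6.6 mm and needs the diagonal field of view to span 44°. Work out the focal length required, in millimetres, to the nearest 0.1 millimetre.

13.6 mm

Sensor diagonal = √(8.8² + 6.6²) = √121.0000 ≈ 11.0000 mm.
From α = 2·arctan(d/2f) we get f = d / (2·tan(α/2)).
With d = 11.0000 mm and α/2 = 22°, tan(α/2) ≈ 0.40403, so f ≈ 11.0000 / 0.80805 ≈ 13.6130 mm.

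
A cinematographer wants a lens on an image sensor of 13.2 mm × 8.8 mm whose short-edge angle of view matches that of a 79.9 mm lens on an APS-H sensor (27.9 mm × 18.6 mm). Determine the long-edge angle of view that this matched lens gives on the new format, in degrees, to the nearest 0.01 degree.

Equal short-edge AOV ⇒ f₂ = f₁ · 8.8/18.6 = 79.9 × 0.47312 ≈ 37.8022 mm.
Long-edge AOV on the new format = 2·arctan(13.2 / (2 × 37.8022)) = 2·arctan(0.17459) ≈ 19.8073°.

19.81°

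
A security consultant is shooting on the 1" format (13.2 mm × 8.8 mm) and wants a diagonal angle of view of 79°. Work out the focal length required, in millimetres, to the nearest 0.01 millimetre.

9.62 mm

Sensor diagonal = √(13.2² + 8.8²) = √251.6800 ≈ 15.8644 mm.
From α = 2·arctan(d/2f) we get f = d / (2·tan(α/2)).
With d = 15.8644 mm and α/2 = 39.5°, tan(α/2) ≈ 0.82434, so f ≈ 15.8644 / 1.64867 ≈ 9.6225 mm.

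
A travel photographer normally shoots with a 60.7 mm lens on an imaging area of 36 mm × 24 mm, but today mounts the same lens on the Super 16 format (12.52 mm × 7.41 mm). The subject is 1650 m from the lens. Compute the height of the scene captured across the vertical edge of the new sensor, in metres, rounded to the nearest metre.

The focal length stays 60.7 mm; the relevant sensor dimension is now h = 7.41 mm. Object distance dₒ = 1650 m = 1.65e+06 mm.
Thin-lens field height W = h·(dₒ − f)/f = 7.41 × (1.65e+06 − 60.7)/60.7 ≈ 201417.631 mm = 201.418 m.

201 m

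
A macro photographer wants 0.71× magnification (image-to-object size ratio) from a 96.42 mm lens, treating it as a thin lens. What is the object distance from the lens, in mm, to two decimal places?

With m = dᵢ/dₒ and 1/f = 1/dₒ + 1/dᵢ, substituting dᵢ = m·dₒ gives 1/f = (1 + 1/m)/dₒ, hence dₒ = f·(1 + 1/m).
dₒ = 96.42 × (1 + 1/0.71) = 96.42 × 2.40845 ≈ 232.223 mm.

232.22 mm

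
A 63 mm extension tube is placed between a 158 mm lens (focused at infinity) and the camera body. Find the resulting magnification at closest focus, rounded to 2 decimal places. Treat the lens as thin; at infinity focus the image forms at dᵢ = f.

The tube moves the image plane from f to f + e, so dᵢ = 158 + 63 = 221 mm. Focus is achieved when 1/f = 1/dₒ + 1/dᵢ, giving dₒ = 1/(1/f − 1/(f+e)).
Magnification m = dᵢ/dₒ = (f+e)·(1/f − 1/(f+e)) = e/f = 63/158 ≈ 0.3987.

0.40×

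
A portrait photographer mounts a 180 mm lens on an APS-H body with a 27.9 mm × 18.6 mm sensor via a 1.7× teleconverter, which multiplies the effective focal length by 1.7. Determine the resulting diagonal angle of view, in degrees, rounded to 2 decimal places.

Effective focal length f = 180 × 1.7 = 306 mm.
Sensor diagonal = √(27.9² + 18.6²) = √1124.3700 ≈ 33.5316 mm.
α = 2·arctan(33.532 / (2 × 306)) = 2·arctan(0.05479) ≈ 6.2722°.

6.27°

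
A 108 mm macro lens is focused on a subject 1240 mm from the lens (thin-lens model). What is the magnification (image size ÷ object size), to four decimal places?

Thin lens: 1/f = 1/dₒ + 1/dᵢ → 1/dᵢ = 1/108 − 1/1240 = 0.0084528 mm⁻¹, so dᵢ ≈ 118.3039 mm.
Magnification m = dᵢ/dₒ = 118.3039/1240 ≈ 0.09541.

0.0954×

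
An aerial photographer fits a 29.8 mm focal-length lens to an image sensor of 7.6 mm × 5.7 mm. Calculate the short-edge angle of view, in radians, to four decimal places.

Angle of view α = 2·arctan(h/2f) with h = 5.7 mm and f = 29.8 mm.
h/2f = 0.09564; arctan(0.09564) ≈ 0.0953 rad, so α ≈ 0.1907 rad.

0.1907 rad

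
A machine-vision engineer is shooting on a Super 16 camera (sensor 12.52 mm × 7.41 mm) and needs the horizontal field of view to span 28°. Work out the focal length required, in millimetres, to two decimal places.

25.11 mm

From α = 2·arctan(w/2f) we get f = w / (2·tan(α/2)).
With w = 12.52 mm and α/2 = 14°, tan(α/2) ≈ 0.24933, so f ≈ 12.52 / 0.49866 ≈ 25.1075 mm.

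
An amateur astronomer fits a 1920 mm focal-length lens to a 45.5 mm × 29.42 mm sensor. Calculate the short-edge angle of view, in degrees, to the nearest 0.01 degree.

Angle of view α = 2·arctan(h/2f) with h = 29.42 mm and f = 1920 mm.
h/2f = 0.00766; arctan(0.00766) ≈ 0.4390°, so α ≈ 0.8779°.

0.88°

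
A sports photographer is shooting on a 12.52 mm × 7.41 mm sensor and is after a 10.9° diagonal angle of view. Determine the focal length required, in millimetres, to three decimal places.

Sensor diagonal = √(12.52² + 7.41²) = √211.6585 ≈ 14.5485 mm.
From α = 2·arctan(d/2f) we get f = d / (2·tan(α/2)).
With d = 14.5485 mm and α/2 = 5.45°, tan(α/2) ≈ 0.09541, so f ≈ 14.5485 / 0.19082 ≈ 76.2433 mm.

76.243 mm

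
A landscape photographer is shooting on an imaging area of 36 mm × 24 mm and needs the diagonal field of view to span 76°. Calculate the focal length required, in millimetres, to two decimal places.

27.69 mm

Sensor diagonal = √(36² + 24²) = √1872.0000 ≈ 43.2666 mm.
From α = 2·arctan(d/2f) we get f = d / (2·tan(α/2)).
With d = 43.2666 mm and α/2 = 38°, tan(α/2) ≈ 0.78129, so f ≈ 43.2666 / 1.56257 ≈ 27.6894 mm.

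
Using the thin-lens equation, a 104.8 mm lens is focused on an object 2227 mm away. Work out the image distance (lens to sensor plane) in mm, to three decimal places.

109.975 mm

1/dᵢ = 1/f − 1/dₒ = 1/104.8 − 1/2227 = 0.0090930 mm⁻¹.
dᵢ = 1/0.0090930 ≈ 109.9753 mm.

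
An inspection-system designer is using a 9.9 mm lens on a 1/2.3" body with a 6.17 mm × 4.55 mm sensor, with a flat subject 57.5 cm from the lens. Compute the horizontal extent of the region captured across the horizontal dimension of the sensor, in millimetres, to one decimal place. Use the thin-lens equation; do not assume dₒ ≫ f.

352.2 mm

dₒ: 57.5 cm = 575 mm.
Similar triangles through the lens centre give W/dₒ = w/dᵢ; with 1/f = 1/dₒ + 1/dᵢ this gives W = w·(dₒ − f)/f.
W = 6.17 mm × (575 − 9.9) / 9.9 = 6.17 × 57.0808 ≈ 352.189 mm.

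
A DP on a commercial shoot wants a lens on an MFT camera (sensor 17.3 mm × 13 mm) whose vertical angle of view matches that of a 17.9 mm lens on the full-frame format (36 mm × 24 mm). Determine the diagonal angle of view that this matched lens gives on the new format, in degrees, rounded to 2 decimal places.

96.27°

Equal vertical AOV ⇒ f₂ = f₁ · 13/24 = 17.9 × 0.54167 ≈ 9.6958 mm.
Sensor diagonal = √(17.3² + 13²) = √468.2900 ≈ 21.6400 mm.
Diagonal AOV on the new format = 2·arctan(21.6400 / (2 × 9.6958)) = 2·arctan(1.11594) ≈ 96.2728°.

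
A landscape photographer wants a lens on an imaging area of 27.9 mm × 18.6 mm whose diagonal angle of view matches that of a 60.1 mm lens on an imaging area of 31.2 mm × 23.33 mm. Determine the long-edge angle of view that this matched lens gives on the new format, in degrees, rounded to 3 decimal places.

30.185°

Sensor diagonal = √(31.2² + 23.33²) = √1517.7289 ≈ 38.9580 mm.
Sensor diagonal = √(27.9² + 18.6²) = √1124.3700 ≈ 33.5316 mm.
Equal diagonal AOV ⇒ f₂ = f₁ · 33.5316/38.9580 = 60.1 × 0.86071 ≈ 51.7288 mm.
Long-edge AOV on the new format = 2·arctan(27.9 / (2 × 51.7288)) = 2·arctan(0.26968) ≈ 30.1845°.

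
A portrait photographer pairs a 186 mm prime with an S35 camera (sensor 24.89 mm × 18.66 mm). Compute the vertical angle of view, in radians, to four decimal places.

Angle of view α = 2·arctan(h/2f) with h = 18.66 mm and f = 186 mm.
h/2f = 0.05016; arctan(0.05016) ≈ 0.0501 rad, so α ≈ 0.1002 rad.

0.1002 rad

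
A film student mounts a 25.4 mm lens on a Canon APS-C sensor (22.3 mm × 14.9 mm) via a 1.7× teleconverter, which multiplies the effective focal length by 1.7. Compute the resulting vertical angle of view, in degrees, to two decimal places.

Effective focal length f = 25.4 × 1.7 = 43.18 mm.
α = 2·arctan(14.9 / (2 × 43.18)) = 2·arctan(0.17253) ≈ 19.5781°.

19.58°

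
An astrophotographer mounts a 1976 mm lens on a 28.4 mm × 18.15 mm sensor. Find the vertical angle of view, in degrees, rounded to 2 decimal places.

0.53°

Angle of view α = 2·arctan(h/2f) with h = 18.15 mm and f = 1976 mm.
h/2f = 0.00459; arctan(0.00459) ≈ 0.2631°, so α ≈ 0.5263°.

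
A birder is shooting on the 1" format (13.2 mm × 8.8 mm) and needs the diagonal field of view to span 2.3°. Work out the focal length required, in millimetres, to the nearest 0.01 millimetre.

395.15 mm

Sensor diagonal = √(13.2² + 8.8²) = √251.6800 ≈ 15.8644 mm.
From α = 2·arctan(d/2f) we get f = d / (2·tan(α/2)).
With d = 15.8644 mm and α/2 = 1.15°, tan(α/2) ≈ 0.02007, so f ≈ 15.8644 / 0.04015 ≈ 395.1489 mm.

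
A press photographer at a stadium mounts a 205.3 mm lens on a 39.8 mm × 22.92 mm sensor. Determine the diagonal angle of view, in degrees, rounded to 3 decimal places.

Sensor diagonal = √(39.8² + 22.92²) = √2109.3664 ≈ 45.9278 mm.
Angle of view α = 2·arctan(d/2f) with d = 45.9278 mm and f = 205.3 mm.
d/2f = 0.11186; arctan(0.11186) ≈ 6.3823°, so α ≈ 12.7646°.

12.765°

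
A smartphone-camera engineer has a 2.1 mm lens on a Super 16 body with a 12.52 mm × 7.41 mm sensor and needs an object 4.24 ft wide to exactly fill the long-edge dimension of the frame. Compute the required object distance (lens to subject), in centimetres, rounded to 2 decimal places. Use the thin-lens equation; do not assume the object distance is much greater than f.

21.89 cm

W: 4.24 ft × 304.8 mm/ft = 1292.35 mm.
Magnification m = w/W = dᵢ/dₒ; combined with 1/f = 1/dₒ + 1/dᵢ this gives dₒ = f·(1 + W/w).
dₒ = 2.1 mm × (1 + 1292.35/12.52) = 2.1 × 104.2230 ≈ 218.868 mm = 21.8868 cm.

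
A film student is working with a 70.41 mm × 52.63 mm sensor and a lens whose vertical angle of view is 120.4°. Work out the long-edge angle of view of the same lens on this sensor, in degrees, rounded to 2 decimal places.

133.65°

From the vertical AOV: f = 52.63 / (2·tan(60.2°)) = 52.63 / 3.49220 ≈ 15.0707 mm.
Long-edge AOV = 2·arctan(70.41 / (2 × 15.0707)) = 2·arctan(2.33598) ≈ 133.6499°.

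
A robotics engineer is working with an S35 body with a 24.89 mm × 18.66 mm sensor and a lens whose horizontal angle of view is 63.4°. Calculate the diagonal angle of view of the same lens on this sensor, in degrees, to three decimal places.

From the horizontal AOV: f = 24.89 / (2·tan(31.7°)) = 24.89 / 1.23523 ≈ 20.1502 mm.
Sensor diagonal = √(24.89² + 18.66²) = √967.7077 ≈ 31.1080 mm.
Diagonal AOV = 2·arctan(31.1080 / (2 × 20.1502)) = 2·arctan(0.77190) ≈ 75.3294°.

75.329°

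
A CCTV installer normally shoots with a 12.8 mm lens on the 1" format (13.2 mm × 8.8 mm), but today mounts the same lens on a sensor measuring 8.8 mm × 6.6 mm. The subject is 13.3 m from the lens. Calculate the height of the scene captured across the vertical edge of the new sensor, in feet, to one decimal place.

The focal length stays 12.8 mm; the relevant sensor dimension is now h = 6.6 mm. Object distance dₒ = 13.3 m = 13300 mm.
Thin-lens field height W = h·(dₒ − f)/f = 6.6 × (13300 − 12.8)/12.8 ≈ 6851.212 mm = 6851.212/304.8 ft = 22.4777 ft.

22.5 ft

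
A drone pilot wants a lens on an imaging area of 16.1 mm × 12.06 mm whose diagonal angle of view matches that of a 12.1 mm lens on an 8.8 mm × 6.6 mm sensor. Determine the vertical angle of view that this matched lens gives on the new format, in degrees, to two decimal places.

30.49°

Sensor diagonal = √(8.8² + 6.6²) = √121.0000 ≈ 11.0000 mm.
Sensor diagonal = √(16.1² + 12.06²) = √404.6536 ≈ 20.1160 mm.
Equal diagonal AOV ⇒ f₂ = f₁ · 20.1160/11.0000 = 12.1 × 1.82873 ≈ 22.1276 mm.
Vertical AOV on the new format = 2·arctan(12.06 / (2 × 22.1276)) = 2·arctan(0.27251) ≈ 30.4871°.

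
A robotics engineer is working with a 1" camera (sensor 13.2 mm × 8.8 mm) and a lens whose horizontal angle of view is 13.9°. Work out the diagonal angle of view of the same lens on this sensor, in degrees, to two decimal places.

16.67°

From the horizontal AOV: f = 13.2 / (2·tan(6.95°)) = 13.2 / 0.24380 ≈ 54.1433 mm.
Sensor diagonal = √(13.2² + 8.8²) = √251.6800 ≈ 15.8644 mm.
Diagonal AOV = 2·arctan(15.8644 / (2 × 54.1433)) = 2·arctan(0.14650) ≈ 16.6696°.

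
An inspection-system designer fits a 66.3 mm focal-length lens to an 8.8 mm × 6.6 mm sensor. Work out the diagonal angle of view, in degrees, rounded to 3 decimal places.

Sensor diagonal = √(8.8² + 6.6²) = √121.0000 ≈ 11.0000 mm.
Angle of view α = 2·arctan(d/2f) with d = 11.0000 mm and f = 66.3 mm.
d/2f = 0.08296; arctan(0.08296) ≈ 4.7422°, so α ≈ 9.4844°.

9.484°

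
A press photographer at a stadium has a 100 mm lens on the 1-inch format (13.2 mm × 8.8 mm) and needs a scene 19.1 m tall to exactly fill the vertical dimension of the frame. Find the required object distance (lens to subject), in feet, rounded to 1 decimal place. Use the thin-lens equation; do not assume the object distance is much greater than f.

712.4 ft

W: 19.1 m = 19100 mm.
Magnification m = h/W = dᵢ/dₒ; combined with 1/f = 1/dₒ + 1/dᵢ this gives dₒ = f·(1 + W/h).
dₒ = 100 mm × (1 + 19100/8.8) = 100 × 2171.4545 ≈ 217145.455 mm = 217145.455/304.8 ft = 712.419 ft.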